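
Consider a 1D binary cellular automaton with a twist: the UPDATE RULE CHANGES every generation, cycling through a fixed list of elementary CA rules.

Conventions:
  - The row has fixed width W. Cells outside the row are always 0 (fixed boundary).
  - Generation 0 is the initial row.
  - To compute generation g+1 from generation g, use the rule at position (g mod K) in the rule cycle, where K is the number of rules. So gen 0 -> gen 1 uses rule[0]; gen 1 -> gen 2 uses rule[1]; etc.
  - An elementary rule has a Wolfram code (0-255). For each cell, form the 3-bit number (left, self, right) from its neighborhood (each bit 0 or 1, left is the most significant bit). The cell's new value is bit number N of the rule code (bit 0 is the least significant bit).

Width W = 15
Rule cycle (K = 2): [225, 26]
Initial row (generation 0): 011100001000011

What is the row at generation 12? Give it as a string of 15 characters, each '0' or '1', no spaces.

Answer: 010100000101010

Derivation:
Gen 0: 011100001000011
Gen 1 (rule 225): 001101100011001
Gen 2 (rule 26): 011001010110110
Gen 3 (rule 225): 001000101011010
Gen 4 (rule 26): 010101000010001
Gen 5 (rule 225): 001010011000100
Gen 6 (rule 26): 010001110101010
Gen 7 (rule 225): 000100111010100
Gen 8 (rule 26): 001011100000010
Gen 9 (rule 225): 100101101111000
Gen 10 (rule 26): 011001001000100
Gen 11 (rule 225): 001000000010001
Gen 12 (rule 26): 010100000101010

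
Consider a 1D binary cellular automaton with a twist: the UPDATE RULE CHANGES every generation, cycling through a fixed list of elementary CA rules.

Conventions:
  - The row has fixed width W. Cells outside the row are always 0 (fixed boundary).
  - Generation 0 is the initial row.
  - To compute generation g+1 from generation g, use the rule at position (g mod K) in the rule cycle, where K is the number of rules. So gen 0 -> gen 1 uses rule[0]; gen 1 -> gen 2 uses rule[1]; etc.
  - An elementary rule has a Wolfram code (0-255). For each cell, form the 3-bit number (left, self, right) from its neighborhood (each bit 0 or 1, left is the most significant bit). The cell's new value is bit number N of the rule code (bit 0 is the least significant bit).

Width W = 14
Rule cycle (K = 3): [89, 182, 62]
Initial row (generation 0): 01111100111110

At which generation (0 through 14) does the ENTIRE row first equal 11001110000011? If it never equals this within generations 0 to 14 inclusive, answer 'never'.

Gen 0: 01111100111110
Gen 1 (rule 89): 01000110100011
Gen 2 (rule 182): 11101001110100
Gen 3 (rule 62): 10011111001110
Gen 4 (rule 89): 01010001101011
Gen 5 (rule 182): 11111010011100
Gen 6 (rule 62): 10000111110010
Gen 7 (rule 89): 01110100011001
Gen 8 (rule 182): 10101110100111
Gen 9 (rule 62): 11111001111100
Gen 10 (rule 89): 10001101000111
Gen 11 (rule 182): 11010011101010
Gen 12 (rule 62): 10111110011111
Gen 13 (rule 89): 00100011010001
Gen 14 (rule 182): 01110100111011

Answer: never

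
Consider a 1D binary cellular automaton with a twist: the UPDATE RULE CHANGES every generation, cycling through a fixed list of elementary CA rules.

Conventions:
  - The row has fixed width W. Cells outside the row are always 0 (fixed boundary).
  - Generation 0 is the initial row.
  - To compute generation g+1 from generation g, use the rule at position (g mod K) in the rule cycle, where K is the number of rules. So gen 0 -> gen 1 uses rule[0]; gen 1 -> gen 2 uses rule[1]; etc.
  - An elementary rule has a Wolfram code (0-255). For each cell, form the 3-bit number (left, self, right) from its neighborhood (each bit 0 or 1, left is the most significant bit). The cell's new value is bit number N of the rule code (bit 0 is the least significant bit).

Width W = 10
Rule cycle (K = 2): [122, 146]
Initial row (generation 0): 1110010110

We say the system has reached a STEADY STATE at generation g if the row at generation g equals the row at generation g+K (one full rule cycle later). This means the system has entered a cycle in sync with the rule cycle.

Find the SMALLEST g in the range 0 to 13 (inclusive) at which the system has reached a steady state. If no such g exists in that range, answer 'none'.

Answer: none

Derivation:
Gen 0: 1110010110
Gen 1 (rule 122): 1011101111
Gen 2 (rule 146): 0001000110
Gen 3 (rule 122): 0010101111
Gen 4 (rule 146): 0100000110
Gen 5 (rule 122): 1010001111
Gen 6 (rule 146): 0001010110
Gen 7 (rule 122): 0010101111
Gen 8 (rule 146): 0100000110
Gen 9 (rule 122): 1010001111
Gen 10 (rule 146): 0001010110
Gen 11 (rule 122): 0010101111
Gen 12 (rule 146): 0100000110
Gen 13 (rule 122): 1010001111
Gen 14 (rule 146): 0001010110
Gen 15 (rule 122): 0010101111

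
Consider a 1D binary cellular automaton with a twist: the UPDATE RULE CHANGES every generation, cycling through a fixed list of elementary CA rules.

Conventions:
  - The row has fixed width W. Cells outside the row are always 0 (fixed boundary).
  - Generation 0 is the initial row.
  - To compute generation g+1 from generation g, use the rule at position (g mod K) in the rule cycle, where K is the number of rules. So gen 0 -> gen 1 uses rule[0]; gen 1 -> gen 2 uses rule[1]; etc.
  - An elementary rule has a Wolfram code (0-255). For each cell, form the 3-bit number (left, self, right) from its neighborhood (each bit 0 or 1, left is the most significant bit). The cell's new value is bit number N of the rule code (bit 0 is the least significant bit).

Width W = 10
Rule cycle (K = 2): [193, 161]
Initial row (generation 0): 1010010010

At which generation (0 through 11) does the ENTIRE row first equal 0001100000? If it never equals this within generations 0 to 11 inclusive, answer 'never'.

Answer: 9

Derivation:
Gen 0: 1010010010
Gen 1 (rule 193): 0000000000
Gen 2 (rule 161): 1111111111
Gen 3 (rule 193): 0111111111
Gen 4 (rule 161): 0011111110
Gen 5 (rule 193): 1001111110
Gen 6 (rule 161): 0000111100
Gen 7 (rule 193): 1110011101
Gen 8 (rule 161): 0100001010
Gen 9 (rule 193): 0001100000
Gen 10 (rule 161): 1100001111
Gen 11 (rule 193): 0101100111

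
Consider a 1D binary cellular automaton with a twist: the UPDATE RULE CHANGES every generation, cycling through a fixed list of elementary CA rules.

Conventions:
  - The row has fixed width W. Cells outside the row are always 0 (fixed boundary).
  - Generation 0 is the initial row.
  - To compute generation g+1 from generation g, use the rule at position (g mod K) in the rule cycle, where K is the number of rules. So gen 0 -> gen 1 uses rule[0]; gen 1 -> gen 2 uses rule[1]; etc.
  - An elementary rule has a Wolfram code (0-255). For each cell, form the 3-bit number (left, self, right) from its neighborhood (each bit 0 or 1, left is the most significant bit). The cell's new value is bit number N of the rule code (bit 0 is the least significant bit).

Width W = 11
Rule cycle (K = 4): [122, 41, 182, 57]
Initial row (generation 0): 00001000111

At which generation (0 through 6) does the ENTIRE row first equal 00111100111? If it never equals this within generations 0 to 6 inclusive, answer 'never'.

Gen 0: 00001000111
Gen 1 (rule 122): 00010101101
Gen 2 (rule 41): 11001011010
Gen 3 (rule 182): 00111100111
Gen 4 (rule 57): 10100010100
Gen 5 (rule 122): 01010101010
Gen 6 (rule 41): 00101010100

Answer: 3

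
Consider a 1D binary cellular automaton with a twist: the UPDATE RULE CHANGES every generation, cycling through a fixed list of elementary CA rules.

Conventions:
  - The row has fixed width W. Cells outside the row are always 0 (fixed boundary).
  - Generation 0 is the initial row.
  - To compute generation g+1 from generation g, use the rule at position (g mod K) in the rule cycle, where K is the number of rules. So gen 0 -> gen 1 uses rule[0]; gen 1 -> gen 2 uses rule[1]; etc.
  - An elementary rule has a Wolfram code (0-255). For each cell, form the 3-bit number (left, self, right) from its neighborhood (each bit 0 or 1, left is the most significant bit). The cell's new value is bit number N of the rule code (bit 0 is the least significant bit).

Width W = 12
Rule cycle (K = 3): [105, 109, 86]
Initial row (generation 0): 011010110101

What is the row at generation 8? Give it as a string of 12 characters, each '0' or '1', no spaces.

Gen 0: 011010110101
Gen 1 (rule 105): 011101111010
Gen 2 (rule 109): 010111001110
Gen 3 (rule 86): 110001110011
Gen 4 (rule 105): 110101010011
Gen 5 (rule 109): 111111110011
Gen 6 (rule 86): 000000011101
Gen 7 (rule 105): 111111010110
Gen 8 (rule 109): 100001111110

Answer: 100001111110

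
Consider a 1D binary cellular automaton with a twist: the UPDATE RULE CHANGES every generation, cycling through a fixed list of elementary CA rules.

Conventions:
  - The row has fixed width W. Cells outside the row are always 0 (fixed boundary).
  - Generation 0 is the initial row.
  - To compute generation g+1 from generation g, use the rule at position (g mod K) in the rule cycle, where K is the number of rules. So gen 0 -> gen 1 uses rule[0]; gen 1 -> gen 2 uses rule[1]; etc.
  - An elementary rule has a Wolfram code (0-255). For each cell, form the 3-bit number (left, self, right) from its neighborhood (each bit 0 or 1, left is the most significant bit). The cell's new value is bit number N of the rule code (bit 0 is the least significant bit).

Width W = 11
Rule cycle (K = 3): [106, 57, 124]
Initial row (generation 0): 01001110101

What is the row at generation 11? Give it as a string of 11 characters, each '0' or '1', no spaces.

Answer: 10110010101

Derivation:
Gen 0: 01001110101
Gen 1 (rule 106): 10011011010
Gen 2 (rule 57): 01010110101
Gen 3 (rule 124): 01111111111
Gen 4 (rule 106): 11000000001
Gen 5 (rule 57): 10111111100
Gen 6 (rule 124): 11100000110
Gen 7 (rule 106): 10100001110
Gen 8 (rule 57): 01011101001
Gen 9 (rule 124): 01110111101
Gen 10 (rule 106): 11011100110
Gen 11 (rule 57): 10110010101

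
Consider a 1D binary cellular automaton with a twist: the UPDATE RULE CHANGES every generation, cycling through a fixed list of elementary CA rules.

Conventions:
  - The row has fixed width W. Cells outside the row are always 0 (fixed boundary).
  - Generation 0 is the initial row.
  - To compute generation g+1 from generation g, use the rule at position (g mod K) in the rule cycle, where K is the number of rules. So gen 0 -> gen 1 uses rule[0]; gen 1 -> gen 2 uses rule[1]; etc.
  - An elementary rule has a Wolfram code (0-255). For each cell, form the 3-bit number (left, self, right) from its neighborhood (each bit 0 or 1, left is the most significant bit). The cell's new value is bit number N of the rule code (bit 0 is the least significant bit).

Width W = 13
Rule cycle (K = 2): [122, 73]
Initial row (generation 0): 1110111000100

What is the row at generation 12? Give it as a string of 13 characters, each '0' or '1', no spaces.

Answer: 0011000000011

Derivation:
Gen 0: 1110111000100
Gen 1 (rule 122): 1011101101010
Gen 2 (rule 73): 0010101100000
Gen 3 (rule 122): 0101011110000
Gen 4 (rule 73): 0000010010111
Gen 5 (rule 122): 0000101101101
Gen 6 (rule 73): 1110001101100
Gen 7 (rule 122): 1011011111110
Gen 8 (rule 73): 0011010000010
Gen 9 (rule 122): 0111101000101
Gen 10 (rule 73): 0100100010000
Gen 11 (rule 122): 1011010101000
Gen 12 (rule 73): 0011000000011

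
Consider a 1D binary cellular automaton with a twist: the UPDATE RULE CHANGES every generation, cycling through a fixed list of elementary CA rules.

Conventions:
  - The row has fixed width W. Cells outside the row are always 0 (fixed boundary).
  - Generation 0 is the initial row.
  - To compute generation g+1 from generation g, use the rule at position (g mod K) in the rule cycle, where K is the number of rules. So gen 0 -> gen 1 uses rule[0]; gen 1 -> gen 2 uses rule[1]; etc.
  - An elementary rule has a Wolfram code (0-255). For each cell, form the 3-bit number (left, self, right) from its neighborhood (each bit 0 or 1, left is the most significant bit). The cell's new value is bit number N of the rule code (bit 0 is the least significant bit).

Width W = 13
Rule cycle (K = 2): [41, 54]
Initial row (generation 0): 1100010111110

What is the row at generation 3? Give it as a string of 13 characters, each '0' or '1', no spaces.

Answer: 1000000000111

Derivation:
Gen 0: 1100010111110
Gen 1 (rule 41): 1001001100000
Gen 2 (rule 54): 1111110010000
Gen 3 (rule 41): 1000000000111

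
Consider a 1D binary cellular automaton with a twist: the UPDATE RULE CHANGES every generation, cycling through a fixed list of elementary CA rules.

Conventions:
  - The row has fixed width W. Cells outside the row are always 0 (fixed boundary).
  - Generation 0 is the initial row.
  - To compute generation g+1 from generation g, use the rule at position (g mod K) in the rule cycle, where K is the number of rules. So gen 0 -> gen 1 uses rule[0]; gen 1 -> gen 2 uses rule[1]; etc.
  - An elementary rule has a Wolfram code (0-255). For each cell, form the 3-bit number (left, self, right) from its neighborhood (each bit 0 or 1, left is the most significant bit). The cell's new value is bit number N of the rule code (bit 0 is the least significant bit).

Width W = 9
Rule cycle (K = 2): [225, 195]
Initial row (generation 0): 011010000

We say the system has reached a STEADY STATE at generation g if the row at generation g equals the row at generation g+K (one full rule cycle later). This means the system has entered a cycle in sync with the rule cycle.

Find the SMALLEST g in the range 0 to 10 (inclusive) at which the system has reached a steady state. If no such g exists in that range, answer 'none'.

Gen 0: 011010000
Gen 1 (rule 225): 001100111
Gen 2 (rule 195): 110101011
Gen 3 (rule 225): 011010101
Gen 4 (rule 195): 101000000
Gen 5 (rule 225): 010011111
Gen 6 (rule 195): 100101111
Gen 7 (rule 225): 000010111
Gen 8 (rule 195): 111100011
Gen 9 (rule 225): 011101001
Gen 10 (rule 195): 101100010
Gen 11 (rule 225): 010101000
Gen 12 (rule 195): 100000011

Answer: none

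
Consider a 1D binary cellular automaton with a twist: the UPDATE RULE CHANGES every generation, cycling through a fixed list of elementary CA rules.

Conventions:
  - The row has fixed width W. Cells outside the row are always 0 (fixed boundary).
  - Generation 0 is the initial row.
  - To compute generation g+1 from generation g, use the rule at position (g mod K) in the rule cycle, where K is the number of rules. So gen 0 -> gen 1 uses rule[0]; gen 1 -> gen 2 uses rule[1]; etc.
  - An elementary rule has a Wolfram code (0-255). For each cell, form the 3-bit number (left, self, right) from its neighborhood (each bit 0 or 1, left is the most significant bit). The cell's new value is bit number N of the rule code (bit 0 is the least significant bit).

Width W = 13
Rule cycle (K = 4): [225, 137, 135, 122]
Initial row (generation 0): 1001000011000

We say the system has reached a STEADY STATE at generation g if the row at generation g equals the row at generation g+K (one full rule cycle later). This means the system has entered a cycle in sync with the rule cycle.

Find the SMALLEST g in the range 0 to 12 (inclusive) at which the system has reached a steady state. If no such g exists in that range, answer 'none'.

Gen 0: 1001000011000
Gen 1 (rule 225): 0000011001011
Gen 2 (rule 137): 1111010000010
Gen 3 (rule 135): 0110010111110
Gen 4 (rule 122): 1111101100011
Gen 5 (rule 225): 0111110101001
Gen 6 (rule 137): 0111100000000
Gen 7 (rule 135): 1011001111111
Gen 8 (rule 122): 0111111000001
Gen 9 (rule 225): 0011111011100
Gen 10 (rule 137): 1011110011001
Gen 11 (rule 135): 1001100100011
Gen 12 (rule 122): 0111111010111
Gen 13 (rule 225): 0011111101011
Gen 14 (rule 137): 1011111000010
Gen 15 (rule 135): 1001110011110
Gen 16 (rule 122): 0111011110011

Answer: none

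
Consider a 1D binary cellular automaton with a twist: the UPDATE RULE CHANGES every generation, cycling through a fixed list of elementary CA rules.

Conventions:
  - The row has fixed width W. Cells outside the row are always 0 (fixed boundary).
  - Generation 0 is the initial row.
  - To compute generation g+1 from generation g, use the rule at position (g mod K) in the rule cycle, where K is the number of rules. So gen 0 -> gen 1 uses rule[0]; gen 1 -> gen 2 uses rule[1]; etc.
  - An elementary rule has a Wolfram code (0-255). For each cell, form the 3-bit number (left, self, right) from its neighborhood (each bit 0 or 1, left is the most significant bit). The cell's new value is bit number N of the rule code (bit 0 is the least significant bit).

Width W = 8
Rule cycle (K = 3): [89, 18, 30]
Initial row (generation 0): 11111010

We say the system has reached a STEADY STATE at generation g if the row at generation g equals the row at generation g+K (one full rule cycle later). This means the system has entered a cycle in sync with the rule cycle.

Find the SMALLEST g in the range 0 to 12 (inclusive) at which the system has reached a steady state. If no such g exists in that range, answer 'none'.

Answer: 10

Derivation:
Gen 0: 11111010
Gen 1 (rule 89): 10001001
Gen 2 (rule 18): 01010110
Gen 3 (rule 30): 11010101
Gen 4 (rule 89): 11000000
Gen 5 (rule 18): 00100000
Gen 6 (rule 30): 01110000
Gen 7 (rule 89): 01011111
Gen 8 (rule 18): 10000000
Gen 9 (rule 30): 11000000
Gen 10 (rule 89): 11111111
Gen 11 (rule 18): 00000000
Gen 12 (rule 30): 00000000
Gen 13 (rule 89): 11111111
Gen 14 (rule 18): 00000000
Gen 15 (rule 30): 00000000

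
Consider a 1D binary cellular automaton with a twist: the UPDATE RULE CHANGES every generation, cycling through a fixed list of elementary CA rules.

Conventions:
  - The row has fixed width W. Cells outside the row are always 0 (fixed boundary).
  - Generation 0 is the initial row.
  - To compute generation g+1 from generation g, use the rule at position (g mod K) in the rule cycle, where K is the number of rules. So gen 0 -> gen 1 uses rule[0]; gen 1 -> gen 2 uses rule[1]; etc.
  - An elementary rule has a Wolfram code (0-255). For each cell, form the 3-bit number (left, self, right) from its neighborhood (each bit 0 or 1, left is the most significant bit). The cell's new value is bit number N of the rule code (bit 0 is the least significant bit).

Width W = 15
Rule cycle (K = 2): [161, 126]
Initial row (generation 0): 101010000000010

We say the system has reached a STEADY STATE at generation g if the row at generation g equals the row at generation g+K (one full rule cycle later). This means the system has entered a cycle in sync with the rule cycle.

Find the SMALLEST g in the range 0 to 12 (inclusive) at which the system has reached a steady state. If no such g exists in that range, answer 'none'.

Gen 0: 101010000000010
Gen 1 (rule 161): 010100111111000
Gen 2 (rule 126): 111111100001100
Gen 3 (rule 161): 011111001100001
Gen 4 (rule 126): 110001111110011
Gen 5 (rule 161): 000100111100000
Gen 6 (rule 126): 001111100110000
Gen 7 (rule 161): 100111000000111
Gen 8 (rule 126): 111101100001101
Gen 9 (rule 161): 011010001100010
Gen 10 (rule 126): 111111011110111
Gen 11 (rule 161): 011110101101010
Gen 12 (rule 126): 110011111111111
Gen 13 (rule 161): 000001111111110
Gen 14 (rule 126): 000011000000011

Answer: none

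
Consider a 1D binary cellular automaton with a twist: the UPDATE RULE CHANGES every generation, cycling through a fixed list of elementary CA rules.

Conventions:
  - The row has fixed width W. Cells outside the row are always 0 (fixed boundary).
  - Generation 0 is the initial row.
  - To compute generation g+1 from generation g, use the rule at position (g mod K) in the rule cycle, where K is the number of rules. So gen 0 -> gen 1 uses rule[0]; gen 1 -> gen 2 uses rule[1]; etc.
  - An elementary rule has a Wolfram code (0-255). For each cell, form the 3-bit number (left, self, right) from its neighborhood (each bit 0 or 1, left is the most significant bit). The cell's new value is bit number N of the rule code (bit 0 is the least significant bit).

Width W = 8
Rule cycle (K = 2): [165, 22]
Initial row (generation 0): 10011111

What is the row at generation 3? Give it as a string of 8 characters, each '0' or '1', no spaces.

Gen 0: 10011111
Gen 1 (rule 165): 10001110
Gen 2 (rule 22): 11010001
Gen 3 (rule 165): 00110101

Answer: 00110101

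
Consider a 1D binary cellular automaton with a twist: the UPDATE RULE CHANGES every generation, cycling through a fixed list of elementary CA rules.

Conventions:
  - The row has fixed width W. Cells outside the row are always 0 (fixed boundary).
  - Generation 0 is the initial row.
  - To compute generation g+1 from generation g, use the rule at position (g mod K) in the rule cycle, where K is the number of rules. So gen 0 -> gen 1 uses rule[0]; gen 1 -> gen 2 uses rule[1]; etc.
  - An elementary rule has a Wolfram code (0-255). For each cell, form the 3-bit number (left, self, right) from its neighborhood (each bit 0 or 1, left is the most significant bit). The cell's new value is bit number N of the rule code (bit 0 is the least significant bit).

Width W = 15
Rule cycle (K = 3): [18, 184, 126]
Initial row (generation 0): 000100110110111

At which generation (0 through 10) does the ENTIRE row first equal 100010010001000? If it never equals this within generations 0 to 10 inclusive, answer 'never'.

Gen 0: 000100110110111
Gen 1 (rule 18): 001011000000000
Gen 2 (rule 184): 000110100000000
Gen 3 (rule 126): 001111110000000
Gen 4 (rule 18): 010000001000000
Gen 5 (rule 184): 001000000100000
Gen 6 (rule 126): 011100001110000
Gen 7 (rule 18): 100010010001000
Gen 8 (rule 184): 010001001000100
Gen 9 (rule 126): 111011111101110
Gen 10 (rule 18): 000000000000001

Answer: 7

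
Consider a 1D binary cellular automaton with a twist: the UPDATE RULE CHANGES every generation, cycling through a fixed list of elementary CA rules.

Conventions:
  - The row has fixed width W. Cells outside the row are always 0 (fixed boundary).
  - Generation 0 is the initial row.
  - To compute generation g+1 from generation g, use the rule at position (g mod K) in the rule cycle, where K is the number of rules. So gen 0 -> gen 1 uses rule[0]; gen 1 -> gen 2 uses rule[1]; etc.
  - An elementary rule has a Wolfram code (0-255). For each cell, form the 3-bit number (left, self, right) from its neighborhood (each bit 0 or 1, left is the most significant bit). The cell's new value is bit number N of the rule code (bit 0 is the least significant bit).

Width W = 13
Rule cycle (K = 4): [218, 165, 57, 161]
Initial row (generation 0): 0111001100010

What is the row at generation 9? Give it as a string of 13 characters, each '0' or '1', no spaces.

Gen 0: 0111001100010
Gen 1 (rule 218): 1111111110101
Gen 2 (rule 165): 0111111101111
Gen 3 (rule 57): 0100000011000
Gen 4 (rule 161): 0001111000011
Gen 5 (rule 218): 0011111100111
Gen 6 (rule 165): 1001111000010
Gen 7 (rule 57): 0101000111001
Gen 8 (rule 161): 0010010010000
Gen 9 (rule 218): 0101101101000

Answer: 0101101101000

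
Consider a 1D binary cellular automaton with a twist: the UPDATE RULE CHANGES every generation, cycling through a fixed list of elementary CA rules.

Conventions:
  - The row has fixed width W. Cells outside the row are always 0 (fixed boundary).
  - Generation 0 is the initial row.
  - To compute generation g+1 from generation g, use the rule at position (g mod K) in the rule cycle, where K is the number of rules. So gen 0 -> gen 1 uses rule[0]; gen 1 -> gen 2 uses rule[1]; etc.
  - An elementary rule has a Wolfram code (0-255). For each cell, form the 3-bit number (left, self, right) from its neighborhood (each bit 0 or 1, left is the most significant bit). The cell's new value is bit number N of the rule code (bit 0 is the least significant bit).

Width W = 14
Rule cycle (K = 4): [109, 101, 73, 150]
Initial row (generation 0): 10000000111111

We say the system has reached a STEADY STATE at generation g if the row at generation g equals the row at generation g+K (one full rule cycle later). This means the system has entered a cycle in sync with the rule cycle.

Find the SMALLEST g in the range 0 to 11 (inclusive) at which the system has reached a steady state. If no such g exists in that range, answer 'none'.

Answer: none

Derivation:
Gen 0: 10000000111111
Gen 1 (rule 109): 10111110100001
Gen 2 (rule 101): 11000011101101
Gen 3 (rule 73): 11011010101100
Gen 4 (rule 150): 00000010100010
Gen 5 (rule 109): 11111011101010
Gen 6 (rule 101): 00001100111110
Gen 7 (rule 73): 11101100100010
Gen 8 (rule 150): 01000011110111
Gen 9 (rule 109): 01011010011101
Gen 10 (rule 101): 01101110000111
Gen 11 (rule 73): 01101010110101
Gen 12 (rule 150): 10001010000101
Gen 13 (rule 109): 10101110110111
Gen 14 (rule 101): 11110011011001
Gen 15 (rule 73): 10010011011000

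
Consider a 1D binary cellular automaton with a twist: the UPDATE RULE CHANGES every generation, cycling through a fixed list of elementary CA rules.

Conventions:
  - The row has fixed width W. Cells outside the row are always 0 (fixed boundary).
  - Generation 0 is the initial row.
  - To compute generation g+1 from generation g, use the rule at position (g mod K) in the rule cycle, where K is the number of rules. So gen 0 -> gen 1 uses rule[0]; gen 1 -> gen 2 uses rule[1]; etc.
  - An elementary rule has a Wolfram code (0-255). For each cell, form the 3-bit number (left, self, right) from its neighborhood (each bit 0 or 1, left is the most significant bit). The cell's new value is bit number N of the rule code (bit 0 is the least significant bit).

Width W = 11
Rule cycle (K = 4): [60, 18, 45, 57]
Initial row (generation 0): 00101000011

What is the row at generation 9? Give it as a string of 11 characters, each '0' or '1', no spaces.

Gen 0: 00101000011
Gen 1 (rule 60): 00111100010
Gen 2 (rule 18): 01000010101
Gen 3 (rule 45): 01011011111
Gen 4 (rule 57): 00110110000
Gen 5 (rule 60): 00101101000
Gen 6 (rule 18): 01000000100
Gen 7 (rule 45): 01011110101
Gen 8 (rule 57): 00110001010
Gen 9 (rule 60): 00101001111

Answer: 00101001111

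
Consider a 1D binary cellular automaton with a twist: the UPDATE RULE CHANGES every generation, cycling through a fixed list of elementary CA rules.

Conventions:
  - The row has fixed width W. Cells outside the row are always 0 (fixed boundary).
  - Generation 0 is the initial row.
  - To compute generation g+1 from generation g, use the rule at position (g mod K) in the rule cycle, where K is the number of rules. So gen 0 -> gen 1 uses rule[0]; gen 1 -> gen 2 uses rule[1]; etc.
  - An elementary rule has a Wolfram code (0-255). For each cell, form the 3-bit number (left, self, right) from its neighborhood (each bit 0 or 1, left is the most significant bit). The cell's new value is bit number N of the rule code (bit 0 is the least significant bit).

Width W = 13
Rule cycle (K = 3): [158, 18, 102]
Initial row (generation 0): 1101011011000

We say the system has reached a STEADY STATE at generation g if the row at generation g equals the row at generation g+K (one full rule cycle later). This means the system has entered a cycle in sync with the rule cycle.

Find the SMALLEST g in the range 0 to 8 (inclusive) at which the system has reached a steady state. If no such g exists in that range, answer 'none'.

Answer: 5

Derivation:
Gen 0: 1101011011000
Gen 1 (rule 158): 1001010010100
Gen 2 (rule 18): 0110001100010
Gen 3 (rule 102): 1010010100110
Gen 4 (rule 158): 1011110111101
Gen 5 (rule 18): 0000000000000
Gen 6 (rule 102): 0000000000000
Gen 7 (rule 158): 0000000000000
Gen 8 (rule 18): 0000000000000
Gen 9 (rule 102): 0000000000000
Gen 10 (rule 158): 0000000000000
Gen 11 (rule 18): 0000000000000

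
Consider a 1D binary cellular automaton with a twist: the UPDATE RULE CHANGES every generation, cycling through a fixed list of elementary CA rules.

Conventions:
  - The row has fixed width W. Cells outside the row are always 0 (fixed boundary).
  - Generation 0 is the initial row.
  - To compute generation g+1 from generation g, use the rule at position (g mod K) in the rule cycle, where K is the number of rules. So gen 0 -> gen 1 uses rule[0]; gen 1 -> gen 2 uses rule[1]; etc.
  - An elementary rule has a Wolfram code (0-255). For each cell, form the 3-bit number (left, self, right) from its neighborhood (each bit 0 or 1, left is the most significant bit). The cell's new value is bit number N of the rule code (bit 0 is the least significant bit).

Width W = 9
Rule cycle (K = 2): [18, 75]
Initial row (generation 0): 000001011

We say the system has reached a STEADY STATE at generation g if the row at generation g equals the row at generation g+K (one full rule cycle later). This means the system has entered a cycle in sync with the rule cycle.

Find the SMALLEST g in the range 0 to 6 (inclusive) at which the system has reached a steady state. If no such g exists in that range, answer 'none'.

Gen 0: 000001011
Gen 1 (rule 18): 000010000
Gen 2 (rule 75): 111100111
Gen 3 (rule 18): 000011000
Gen 4 (rule 75): 111111011
Gen 5 (rule 18): 000000000
Gen 6 (rule 75): 111111111
Gen 7 (rule 18): 000000000
Gen 8 (rule 75): 111111111

Answer: 5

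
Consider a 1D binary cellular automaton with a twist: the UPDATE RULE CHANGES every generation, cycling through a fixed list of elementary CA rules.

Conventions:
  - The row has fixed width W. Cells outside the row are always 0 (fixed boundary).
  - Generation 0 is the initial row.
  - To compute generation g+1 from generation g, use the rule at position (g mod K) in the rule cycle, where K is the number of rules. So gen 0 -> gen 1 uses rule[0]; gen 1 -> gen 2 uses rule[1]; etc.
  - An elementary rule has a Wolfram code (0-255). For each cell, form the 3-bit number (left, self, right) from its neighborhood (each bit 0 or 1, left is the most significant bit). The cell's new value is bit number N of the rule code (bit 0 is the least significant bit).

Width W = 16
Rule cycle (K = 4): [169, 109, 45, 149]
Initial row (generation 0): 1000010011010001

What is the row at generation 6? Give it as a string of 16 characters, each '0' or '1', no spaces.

Answer: 1101000111101111

Derivation:
Gen 0: 1000010011010001
Gen 1 (rule 169): 0011000010100100
Gen 2 (rule 109): 1011011011100101
Gen 3 (rule 45): 1110110110000111
Gen 4 (rule 149): 0100000001110010
Gen 5 (rule 169): 0001111101100000
Gen 6 (rule 109): 1101000111101111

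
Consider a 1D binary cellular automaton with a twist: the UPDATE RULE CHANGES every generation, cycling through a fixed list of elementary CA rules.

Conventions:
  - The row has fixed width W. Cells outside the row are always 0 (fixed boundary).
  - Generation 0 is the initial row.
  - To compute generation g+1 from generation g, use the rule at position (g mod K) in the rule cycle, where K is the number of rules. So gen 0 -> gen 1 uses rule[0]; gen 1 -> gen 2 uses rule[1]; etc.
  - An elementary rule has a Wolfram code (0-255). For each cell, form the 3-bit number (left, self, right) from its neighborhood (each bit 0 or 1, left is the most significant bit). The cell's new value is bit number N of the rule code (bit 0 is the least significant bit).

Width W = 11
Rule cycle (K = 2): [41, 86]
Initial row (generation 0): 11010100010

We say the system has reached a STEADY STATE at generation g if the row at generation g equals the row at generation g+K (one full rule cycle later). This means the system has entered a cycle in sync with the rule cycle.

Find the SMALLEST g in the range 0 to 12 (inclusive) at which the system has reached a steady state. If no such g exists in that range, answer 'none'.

Answer: none

Derivation:
Gen 0: 11010100010
Gen 1 (rule 41): 10101001000
Gen 2 (rule 86): 10101111100
Gen 3 (rule 41): 01011000001
Gen 4 (rule 86): 11001100011
Gen 5 (rule 41): 10001001010
Gen 6 (rule 86): 11011111011
Gen 7 (rule 41): 10110000110
Gen 8 (rule 86): 10011001011
Gen 9 (rule 41): 00010000110
Gen 10 (rule 86): 00111001011
Gen 11 (rule 41): 10100000110
Gen 12 (rule 86): 10110001011
Gen 13 (rule 41): 01100100110
Gen 14 (rule 86): 10111111011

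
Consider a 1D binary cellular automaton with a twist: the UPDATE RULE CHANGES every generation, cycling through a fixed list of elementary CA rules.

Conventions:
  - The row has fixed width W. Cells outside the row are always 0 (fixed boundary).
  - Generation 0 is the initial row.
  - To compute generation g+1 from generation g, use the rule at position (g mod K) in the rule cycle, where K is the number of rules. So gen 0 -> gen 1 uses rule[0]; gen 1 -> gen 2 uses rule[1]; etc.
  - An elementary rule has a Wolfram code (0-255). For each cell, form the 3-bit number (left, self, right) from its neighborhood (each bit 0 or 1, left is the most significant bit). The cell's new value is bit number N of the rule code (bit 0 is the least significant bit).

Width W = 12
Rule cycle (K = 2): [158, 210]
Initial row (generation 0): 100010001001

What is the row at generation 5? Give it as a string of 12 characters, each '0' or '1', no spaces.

Gen 0: 100010001001
Gen 1 (rule 158): 110111011111
Gen 2 (rule 210): 010011001111
Gen 3 (rule 158): 111110111110
Gen 4 (rule 210): 011110011111
Gen 5 (rule 158): 111101111110

Answer: 111101111110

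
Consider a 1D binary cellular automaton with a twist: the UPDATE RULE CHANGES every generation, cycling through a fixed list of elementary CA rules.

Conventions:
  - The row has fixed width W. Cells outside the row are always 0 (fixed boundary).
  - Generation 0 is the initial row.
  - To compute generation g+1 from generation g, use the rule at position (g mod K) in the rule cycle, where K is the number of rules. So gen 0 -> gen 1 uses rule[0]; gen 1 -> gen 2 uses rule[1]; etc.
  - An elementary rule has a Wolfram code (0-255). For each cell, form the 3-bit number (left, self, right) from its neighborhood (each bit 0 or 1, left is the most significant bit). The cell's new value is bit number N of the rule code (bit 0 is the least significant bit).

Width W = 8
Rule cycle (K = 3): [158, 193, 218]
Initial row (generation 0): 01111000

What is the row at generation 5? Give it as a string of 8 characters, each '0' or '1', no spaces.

Gen 0: 01111000
Gen 1 (rule 158): 11110100
Gen 2 (rule 193): 01110001
Gen 3 (rule 218): 11111010
Gen 4 (rule 158): 11110011
Gen 5 (rule 193): 01110001

Answer: 01110001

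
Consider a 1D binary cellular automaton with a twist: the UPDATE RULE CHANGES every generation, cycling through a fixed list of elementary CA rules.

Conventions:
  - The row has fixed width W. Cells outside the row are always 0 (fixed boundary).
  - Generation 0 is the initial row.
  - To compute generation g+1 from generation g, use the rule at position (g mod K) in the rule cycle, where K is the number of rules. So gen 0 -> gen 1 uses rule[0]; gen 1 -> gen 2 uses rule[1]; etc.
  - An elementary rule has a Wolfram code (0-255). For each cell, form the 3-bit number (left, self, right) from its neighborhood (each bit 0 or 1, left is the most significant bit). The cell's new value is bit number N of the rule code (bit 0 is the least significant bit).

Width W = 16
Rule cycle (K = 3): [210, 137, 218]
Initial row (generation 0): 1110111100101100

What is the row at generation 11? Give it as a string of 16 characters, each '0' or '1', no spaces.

Answer: 0110001111111110

Derivation:
Gen 0: 1110111100101100
Gen 1 (rule 210): 0110011111000110
Gen 2 (rule 137): 0100011110010100
Gen 3 (rule 218): 1010111111100010
Gen 4 (rule 210): 0000011111110101
Gen 5 (rule 137): 1111011111100000
Gen 6 (rule 218): 1111011111110000
Gen 7 (rule 210): 0111001111111000
Gen 8 (rule 137): 0110001111110011
Gen 9 (rule 218): 1111011111111111
Gen 10 (rule 210): 0111001111111111
Gen 11 (rule 137): 0110001111111110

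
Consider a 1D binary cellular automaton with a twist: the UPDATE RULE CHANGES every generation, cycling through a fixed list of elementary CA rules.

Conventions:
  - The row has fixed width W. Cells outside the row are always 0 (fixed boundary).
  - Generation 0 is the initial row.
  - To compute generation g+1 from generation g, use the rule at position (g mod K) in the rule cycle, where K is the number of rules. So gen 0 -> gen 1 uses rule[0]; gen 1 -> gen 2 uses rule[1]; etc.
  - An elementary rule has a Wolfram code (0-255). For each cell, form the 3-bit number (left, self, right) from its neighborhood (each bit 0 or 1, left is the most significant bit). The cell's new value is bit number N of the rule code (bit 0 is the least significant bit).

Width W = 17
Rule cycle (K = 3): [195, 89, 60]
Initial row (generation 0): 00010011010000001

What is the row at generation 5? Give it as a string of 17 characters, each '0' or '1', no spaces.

Answer: 01111011110110011

Derivation:
Gen 0: 00010011010000001
Gen 1 (rule 195): 11100101000111110
Gen 2 (rule 89): 10110000110100011
Gen 3 (rule 60): 11101000101110010
Gen 4 (rule 195): 01100011000110100
Gen 5 (rule 89): 01111011110110011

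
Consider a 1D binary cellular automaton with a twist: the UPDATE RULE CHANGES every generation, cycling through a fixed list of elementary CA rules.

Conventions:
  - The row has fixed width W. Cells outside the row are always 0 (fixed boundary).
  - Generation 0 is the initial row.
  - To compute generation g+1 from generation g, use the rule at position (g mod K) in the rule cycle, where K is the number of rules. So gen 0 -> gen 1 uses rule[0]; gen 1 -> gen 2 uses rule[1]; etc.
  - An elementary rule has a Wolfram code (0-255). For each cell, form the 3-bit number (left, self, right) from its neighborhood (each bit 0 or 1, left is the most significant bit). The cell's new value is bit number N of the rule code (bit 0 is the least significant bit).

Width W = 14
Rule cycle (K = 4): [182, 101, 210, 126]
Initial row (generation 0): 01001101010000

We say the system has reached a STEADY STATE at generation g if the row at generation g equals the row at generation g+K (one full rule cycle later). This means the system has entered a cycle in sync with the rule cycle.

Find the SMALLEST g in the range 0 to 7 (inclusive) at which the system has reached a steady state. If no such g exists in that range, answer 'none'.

Gen 0: 01001101010000
Gen 1 (rule 182): 11110011111000
Gen 2 (rule 101): 00010000001011
Gen 3 (rule 210): 00101000010001
Gen 4 (rule 126): 01111100111011
Gen 5 (rule 182): 10111011010100
Gen 6 (rule 101): 11001101111101
Gen 7 (rule 210): 01110100111100
Gen 8 (rule 126): 11011111100110
Gen 9 (rule 182): 00101111011001
Gen 10 (rule 101): 10110001101001
Gen 11 (rule 210): 00011010100110

Answer: none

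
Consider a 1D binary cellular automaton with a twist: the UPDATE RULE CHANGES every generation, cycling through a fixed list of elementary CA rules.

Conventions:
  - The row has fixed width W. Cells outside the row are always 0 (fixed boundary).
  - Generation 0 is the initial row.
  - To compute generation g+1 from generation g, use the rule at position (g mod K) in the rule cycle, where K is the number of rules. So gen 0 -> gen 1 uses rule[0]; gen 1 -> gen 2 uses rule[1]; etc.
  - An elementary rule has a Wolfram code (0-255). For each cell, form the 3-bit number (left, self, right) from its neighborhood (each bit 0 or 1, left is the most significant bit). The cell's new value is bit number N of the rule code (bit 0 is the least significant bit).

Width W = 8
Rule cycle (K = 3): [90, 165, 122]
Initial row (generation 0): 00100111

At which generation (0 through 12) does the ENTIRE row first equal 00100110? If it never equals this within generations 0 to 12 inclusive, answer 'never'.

Gen 0: 00100111
Gen 1 (rule 90): 01011101
Gen 2 (rule 165): 01101011
Gen 3 (rule 122): 11110111
Gen 4 (rule 90): 10010101
Gen 5 (rule 165): 10011111
Gen 6 (rule 122): 01110001
Gen 7 (rule 90): 11011010
Gen 8 (rule 165): 00100110
Gen 9 (rule 122): 01011111
Gen 10 (rule 90): 10010001
Gen 11 (rule 165): 10010101
Gen 12 (rule 122): 01101010

Answer: 8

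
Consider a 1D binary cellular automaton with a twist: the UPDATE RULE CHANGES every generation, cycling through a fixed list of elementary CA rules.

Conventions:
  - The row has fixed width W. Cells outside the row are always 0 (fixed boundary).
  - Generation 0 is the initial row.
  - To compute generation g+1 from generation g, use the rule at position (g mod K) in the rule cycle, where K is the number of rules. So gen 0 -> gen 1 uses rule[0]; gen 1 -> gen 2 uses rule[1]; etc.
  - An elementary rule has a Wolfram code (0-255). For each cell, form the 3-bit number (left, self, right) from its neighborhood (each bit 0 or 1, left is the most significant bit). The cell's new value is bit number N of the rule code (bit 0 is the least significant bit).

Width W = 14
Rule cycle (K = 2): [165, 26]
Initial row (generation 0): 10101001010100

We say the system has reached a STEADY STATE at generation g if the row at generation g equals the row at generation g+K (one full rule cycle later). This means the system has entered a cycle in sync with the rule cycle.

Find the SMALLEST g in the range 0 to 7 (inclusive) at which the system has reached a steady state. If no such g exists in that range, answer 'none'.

Answer: none

Derivation:
Gen 0: 10101001010100
Gen 1 (rule 165): 11111001111101
Gen 2 (rule 26): 10000111000000
Gen 3 (rule 165): 10110010011111
Gen 4 (rule 26): 00101101110000
Gen 5 (rule 165): 10110010100111
Gen 6 (rule 26): 00101100011100
Gen 7 (rule 165): 10110001001001
Gen 8 (rule 26): 00101010110110
Gen 9 (rule 165): 10111111001000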